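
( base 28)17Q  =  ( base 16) 3EE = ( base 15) 471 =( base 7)2635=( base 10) 1006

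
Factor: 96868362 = 2^1*3^1*16144727^1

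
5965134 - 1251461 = 4713673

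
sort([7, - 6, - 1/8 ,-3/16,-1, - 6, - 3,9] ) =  [-6,  -  6,-3, - 1, - 3/16,-1/8,7,9 ]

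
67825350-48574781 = 19250569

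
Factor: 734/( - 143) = -2^1*11^( - 1)*13^( -1 )*367^1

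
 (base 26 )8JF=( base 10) 5917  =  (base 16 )171d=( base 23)b46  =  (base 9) 8104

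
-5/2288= - 5/2288 = - 0.00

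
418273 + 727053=1145326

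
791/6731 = 791/6731=0.12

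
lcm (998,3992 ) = 3992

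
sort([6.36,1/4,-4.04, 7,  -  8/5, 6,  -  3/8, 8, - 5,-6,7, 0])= [- 6, - 5, - 4.04, - 8/5,- 3/8,0,1/4,6, 6.36, 7,7,8]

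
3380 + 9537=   12917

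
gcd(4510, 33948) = 82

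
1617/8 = 1617/8 = 202.12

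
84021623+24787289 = 108808912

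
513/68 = 513/68 = 7.54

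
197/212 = 197/212 = 0.93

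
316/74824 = 79/18706 = 0.00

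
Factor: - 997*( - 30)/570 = 19^( - 1)* 997^1  =  997/19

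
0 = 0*52217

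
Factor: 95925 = 3^1*5^2*1279^1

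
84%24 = 12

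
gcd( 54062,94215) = 1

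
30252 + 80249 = 110501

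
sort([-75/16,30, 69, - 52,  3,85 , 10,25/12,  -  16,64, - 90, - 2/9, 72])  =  [  -  90, - 52, - 16, - 75/16, - 2/9  ,  25/12,3,10, 30 , 64, 69, 72,85]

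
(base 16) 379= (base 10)889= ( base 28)13L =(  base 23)1ff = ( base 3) 1012221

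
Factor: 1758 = 2^1 * 3^1 * 293^1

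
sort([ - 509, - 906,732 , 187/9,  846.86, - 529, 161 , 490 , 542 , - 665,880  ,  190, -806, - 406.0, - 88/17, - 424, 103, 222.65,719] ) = [ - 906, - 806 , - 665, - 529,-509, - 424,  -  406.0,  -  88/17, 187/9,103,161, 190, 222.65,490, 542,719, 732,  846.86 , 880 ]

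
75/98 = 75/98 = 0.77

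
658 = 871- 213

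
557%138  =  5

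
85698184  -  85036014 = 662170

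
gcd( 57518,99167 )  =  1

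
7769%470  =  249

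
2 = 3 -1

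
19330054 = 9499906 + 9830148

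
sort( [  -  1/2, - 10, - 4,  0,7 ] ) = [ - 10 ,-4, - 1/2, 0, 7 ]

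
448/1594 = 224/797 = 0.28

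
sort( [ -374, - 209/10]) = [ - 374,  -  209/10]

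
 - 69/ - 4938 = 23/1646 = 0.01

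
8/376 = 1/47 = 0.02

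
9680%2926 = 902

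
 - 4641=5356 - 9997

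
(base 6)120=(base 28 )1k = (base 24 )20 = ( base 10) 48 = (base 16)30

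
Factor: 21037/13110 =2^( - 1)*3^(  -  1)*5^( - 1)*19^ (-1 )*23^(-1)*109^1 * 193^1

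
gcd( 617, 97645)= 1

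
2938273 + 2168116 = 5106389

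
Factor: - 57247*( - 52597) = 19^1 *23^1*131^1*149^1*353^1 = 3011020459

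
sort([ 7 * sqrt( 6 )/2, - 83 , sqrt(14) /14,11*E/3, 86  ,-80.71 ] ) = [ - 83,-80.71, sqrt( 14 )/14,  7 * sqrt(6 ) /2, 11*E/3, 86]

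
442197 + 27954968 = 28397165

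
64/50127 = 64/50127 =0.00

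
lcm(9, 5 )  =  45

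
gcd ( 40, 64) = 8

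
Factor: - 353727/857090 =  - 2^( - 1 ) * 3^4 * 5^(  -  1)*11^1*13^( - 1)*19^(-1 )*347^( - 1 )*397^1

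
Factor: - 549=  - 3^2*61^1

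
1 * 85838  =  85838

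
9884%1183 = 420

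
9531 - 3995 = 5536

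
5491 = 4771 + 720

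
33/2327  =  33/2327  =  0.01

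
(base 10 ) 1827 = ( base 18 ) 5B9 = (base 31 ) 1RT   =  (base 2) 11100100011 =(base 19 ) 513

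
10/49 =10/49=0.20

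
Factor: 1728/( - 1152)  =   - 3/2 = - 2^( - 1 ) * 3^1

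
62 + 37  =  99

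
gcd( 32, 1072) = 16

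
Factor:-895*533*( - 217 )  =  5^1*7^1*13^1*31^1*41^1*179^1  =  103516595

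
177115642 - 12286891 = 164828751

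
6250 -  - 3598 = 9848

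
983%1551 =983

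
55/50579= 55/50579 = 0.00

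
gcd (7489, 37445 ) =7489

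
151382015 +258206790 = 409588805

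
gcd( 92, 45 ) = 1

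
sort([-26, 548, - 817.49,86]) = [-817.49, - 26, 86,  548]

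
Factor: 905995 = 5^1*181199^1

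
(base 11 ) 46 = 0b110010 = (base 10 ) 50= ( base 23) 24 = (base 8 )62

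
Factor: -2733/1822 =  - 3/2  =  - 2^ (-1)*3^1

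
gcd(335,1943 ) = 67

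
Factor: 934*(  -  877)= - 2^1*467^1*877^1 = - 819118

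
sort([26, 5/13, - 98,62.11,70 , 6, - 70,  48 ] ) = [-98, -70,5/13,  6,26, 48,62.11, 70]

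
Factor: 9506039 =9506039^1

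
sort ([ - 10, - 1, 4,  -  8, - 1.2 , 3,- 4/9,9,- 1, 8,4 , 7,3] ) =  [ - 10, - 8, - 1.2, - 1, - 1,-4/9,3,3,4, 4 , 7,  8,9]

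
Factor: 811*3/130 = 2^ (-1)*3^1*5^( - 1 )*13^( - 1)* 811^1 = 2433/130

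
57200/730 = 78 + 26/73  =  78.36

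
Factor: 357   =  3^1*7^1*17^1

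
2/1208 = 1/604  =  0.00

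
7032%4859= 2173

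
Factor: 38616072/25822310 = 2^2*3^1*5^( - 1)*11^1 * 107^( - 1)*24133^( - 1 ) *146273^1 = 19308036/12911155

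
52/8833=52/8833 = 0.01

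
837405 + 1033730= 1871135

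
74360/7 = 10622 + 6/7 = 10622.86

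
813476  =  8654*94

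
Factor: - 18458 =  - 2^1*11^1*839^1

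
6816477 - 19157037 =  - 12340560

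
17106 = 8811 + 8295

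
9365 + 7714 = 17079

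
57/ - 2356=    -3/124= - 0.02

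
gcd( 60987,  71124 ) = 3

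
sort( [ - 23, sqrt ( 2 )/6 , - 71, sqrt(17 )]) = [-71,-23,sqrt (2 )/6,  sqrt(17) ] 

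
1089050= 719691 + 369359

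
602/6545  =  86/935 = 0.09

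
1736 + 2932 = 4668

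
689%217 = 38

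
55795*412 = 22987540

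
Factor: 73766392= 2^3*7^1*1317257^1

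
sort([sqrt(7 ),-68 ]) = [  -  68, sqrt( 7 ) ]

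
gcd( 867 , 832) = 1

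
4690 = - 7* ( - 670)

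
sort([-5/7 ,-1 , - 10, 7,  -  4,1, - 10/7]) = [ - 10, - 4, - 10/7,- 1, -5/7,  1,7]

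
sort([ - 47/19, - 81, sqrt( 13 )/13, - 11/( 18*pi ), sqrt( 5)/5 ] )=[-81, - 47/19, - 11/( 18 *pi),  sqrt(13)/13,sqrt ( 5)/5]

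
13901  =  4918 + 8983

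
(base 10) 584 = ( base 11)491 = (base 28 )ko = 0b1001001000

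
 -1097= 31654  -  32751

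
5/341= 5/341 = 0.01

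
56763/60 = 946+1/20 = 946.05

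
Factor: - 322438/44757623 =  -2^1 * 263^1 * 613^1*44757623^( - 1 )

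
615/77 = 7 + 76/77 = 7.99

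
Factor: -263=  - 263^1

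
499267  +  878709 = 1377976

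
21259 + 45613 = 66872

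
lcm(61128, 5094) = 61128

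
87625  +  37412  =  125037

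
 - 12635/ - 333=12635/333=37.94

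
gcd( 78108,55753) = 1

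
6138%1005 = 108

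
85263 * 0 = 0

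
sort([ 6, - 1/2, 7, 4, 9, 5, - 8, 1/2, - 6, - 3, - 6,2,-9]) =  [-9, - 8,-6, - 6, - 3, - 1/2,  1/2, 2, 4,5, 6, 7,9]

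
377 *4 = 1508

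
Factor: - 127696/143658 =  - 2^3*3^( - 2 ) = -8/9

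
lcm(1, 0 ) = 0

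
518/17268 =259/8634 = 0.03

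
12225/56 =218 + 17/56   =  218.30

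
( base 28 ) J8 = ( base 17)1ed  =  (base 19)198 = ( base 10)540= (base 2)1000011100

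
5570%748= 334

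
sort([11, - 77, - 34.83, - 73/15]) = [ - 77, - 34.83,-73/15,11] 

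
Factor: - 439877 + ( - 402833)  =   - 2^1*5^1*11^1*47^1 * 163^1 = - 842710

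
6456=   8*807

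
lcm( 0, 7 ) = 0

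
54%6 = 0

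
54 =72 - 18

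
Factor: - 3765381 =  - 3^1*17^2*43^1 * 101^1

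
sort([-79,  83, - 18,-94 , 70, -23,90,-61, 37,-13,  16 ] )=[- 94, - 79 , - 61,  -  23, - 18, - 13,16, 37,70,83,90 ] 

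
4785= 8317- 3532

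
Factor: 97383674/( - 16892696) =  - 2^( - 2)*17^(-1 )*211^1 * 223^( - 1 )*557^( - 1)*230767^1 =-48691837/8446348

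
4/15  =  4/15 = 0.27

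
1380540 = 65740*21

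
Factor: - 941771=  - 941771^1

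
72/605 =72/605 =0.12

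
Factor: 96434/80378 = 48217/40189 = 13^1*3709^1*40189^( - 1)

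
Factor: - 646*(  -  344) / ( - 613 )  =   - 2^4 * 17^1*19^1*43^1*613^(-1) =- 222224/613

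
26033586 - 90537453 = -64503867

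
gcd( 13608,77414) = 2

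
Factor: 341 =11^1 * 31^1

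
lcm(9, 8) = 72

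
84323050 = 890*94745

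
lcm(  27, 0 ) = 0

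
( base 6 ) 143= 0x3F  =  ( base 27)29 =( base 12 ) 53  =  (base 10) 63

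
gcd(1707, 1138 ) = 569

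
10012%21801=10012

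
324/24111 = 12/893 =0.01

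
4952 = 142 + 4810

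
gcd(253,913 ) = 11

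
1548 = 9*172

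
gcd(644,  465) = 1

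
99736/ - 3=  -  99736/3 = - 33245.33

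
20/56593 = 20/56593 = 0.00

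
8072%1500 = 572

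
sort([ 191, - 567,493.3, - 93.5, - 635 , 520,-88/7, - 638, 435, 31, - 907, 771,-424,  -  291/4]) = [ - 907, - 638, - 635, - 567, - 424,-93.5,-291/4  , - 88/7, 31, 191,435, 493.3,520 , 771]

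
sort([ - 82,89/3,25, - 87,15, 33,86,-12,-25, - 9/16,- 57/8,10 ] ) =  [ - 87,- 82,- 25,-12, - 57/8 , -9/16,10 , 15, 25, 89/3,33,  86 ] 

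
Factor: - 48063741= - 3^1*11^3*12037^1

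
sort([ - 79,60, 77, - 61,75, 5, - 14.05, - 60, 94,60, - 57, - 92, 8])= [ - 92, - 79,-61, - 60, - 57,-14.05,5, 8, 60,60, 75,77,  94 ]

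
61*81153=4950333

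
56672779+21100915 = 77773694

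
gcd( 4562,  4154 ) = 2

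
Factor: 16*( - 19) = -304 = -2^4*19^1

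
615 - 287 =328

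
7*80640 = 564480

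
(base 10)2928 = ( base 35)2dn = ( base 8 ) 5560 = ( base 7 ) 11352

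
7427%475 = 302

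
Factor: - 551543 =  - 551543^1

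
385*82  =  31570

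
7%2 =1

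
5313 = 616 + 4697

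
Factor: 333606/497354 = 273/407 = 3^1 * 7^1*11^(-1)*13^1* 37^( - 1) 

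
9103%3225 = 2653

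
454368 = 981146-526778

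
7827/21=2609/7 = 372.71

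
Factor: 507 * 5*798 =2022930 = 2^1*3^2 * 5^1*7^1*13^2*19^1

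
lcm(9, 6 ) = 18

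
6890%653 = 360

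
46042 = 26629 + 19413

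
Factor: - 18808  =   - 2^3*2351^1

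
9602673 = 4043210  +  5559463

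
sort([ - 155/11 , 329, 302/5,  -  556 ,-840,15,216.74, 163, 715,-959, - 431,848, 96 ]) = [ - 959, - 840,- 556,-431, -155/11,15, 302/5, 96,163, 216.74, 329,715,848 ] 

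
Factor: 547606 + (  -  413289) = 134317 = 17^1 * 7901^1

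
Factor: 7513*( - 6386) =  - 2^1*11^1 * 31^1* 103^1*683^1 = - 47978018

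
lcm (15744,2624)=15744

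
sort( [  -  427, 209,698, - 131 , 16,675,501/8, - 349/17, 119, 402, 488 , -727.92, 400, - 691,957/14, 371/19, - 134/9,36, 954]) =[ - 727.92, - 691,-427, - 131 , - 349/17 ,-134/9, 16,371/19,36,501/8,957/14, 119 , 209,400, 402, 488,675, 698, 954] 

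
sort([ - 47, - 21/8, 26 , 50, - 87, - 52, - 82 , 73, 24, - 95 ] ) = [ - 95, -87, - 82, - 52, - 47, - 21/8, 24, 26, 50,73] 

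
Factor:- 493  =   - 17^1  *  29^1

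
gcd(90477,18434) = 1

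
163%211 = 163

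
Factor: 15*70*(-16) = - 16800 = - 2^5* 3^1*5^2*7^1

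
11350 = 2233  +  9117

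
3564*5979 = 21309156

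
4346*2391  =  10391286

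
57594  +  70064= 127658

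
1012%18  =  4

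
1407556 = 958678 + 448878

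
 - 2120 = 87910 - 90030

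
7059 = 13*543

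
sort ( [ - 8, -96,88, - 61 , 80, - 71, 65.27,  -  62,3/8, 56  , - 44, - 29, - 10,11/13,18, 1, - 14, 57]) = [ - 96 , - 71, - 62, - 61, - 44, - 29, - 14, - 10, - 8, 3/8 , 11/13,1,18,56,57,65.27,80, 88]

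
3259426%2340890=918536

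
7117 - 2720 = 4397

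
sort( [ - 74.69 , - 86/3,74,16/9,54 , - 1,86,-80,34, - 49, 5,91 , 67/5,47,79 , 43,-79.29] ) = [  -  80, - 79.29, - 74.69 , - 49 , - 86/3, - 1 , 16/9,  5, 67/5, 34,43, 47,  54, 74, 79, 86 , 91 ] 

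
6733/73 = 6733/73 = 92.23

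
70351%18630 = 14461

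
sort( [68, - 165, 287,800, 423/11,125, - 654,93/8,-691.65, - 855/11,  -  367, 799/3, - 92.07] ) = [ - 691.65, - 654, - 367,-165, - 92.07, - 855/11,93/8,  423/11, 68 , 125, 799/3,  287, 800]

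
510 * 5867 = 2992170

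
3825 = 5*765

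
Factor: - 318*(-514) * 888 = 2^5*3^2*37^1*53^1*257^1=145145376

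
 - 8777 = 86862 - 95639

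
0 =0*8279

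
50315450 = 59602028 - 9286578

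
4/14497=4/14497 = 0.00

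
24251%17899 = 6352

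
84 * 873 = 73332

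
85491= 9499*9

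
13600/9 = 1511 + 1/9 = 1511.11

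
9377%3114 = 35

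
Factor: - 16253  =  -16253^1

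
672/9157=672/9157 = 0.07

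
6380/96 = 66 + 11/24 = 66.46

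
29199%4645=1329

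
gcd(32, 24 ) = 8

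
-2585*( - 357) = 922845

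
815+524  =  1339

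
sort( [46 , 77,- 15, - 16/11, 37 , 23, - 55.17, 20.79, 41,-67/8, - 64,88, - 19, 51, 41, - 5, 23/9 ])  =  [ - 64, - 55.17, - 19, - 15,- 67/8, - 5, - 16/11, 23/9, 20.79 , 23,  37,  41, 41,  46,51,  77,88]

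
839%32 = 7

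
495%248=247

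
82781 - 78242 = 4539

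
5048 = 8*631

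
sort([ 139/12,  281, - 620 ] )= [ - 620,139/12, 281]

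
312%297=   15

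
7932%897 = 756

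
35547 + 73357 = 108904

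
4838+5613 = 10451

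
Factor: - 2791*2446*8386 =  - 2^2*7^1*599^1*1223^1 * 2791^1 = - 57249427396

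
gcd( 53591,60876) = 1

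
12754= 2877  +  9877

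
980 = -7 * ( - 140 )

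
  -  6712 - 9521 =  - 16233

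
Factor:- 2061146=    - 2^1 * 29^1*35537^1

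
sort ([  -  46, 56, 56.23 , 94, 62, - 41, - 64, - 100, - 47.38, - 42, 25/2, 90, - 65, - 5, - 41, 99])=[ - 100,- 65, - 64, - 47.38,  -  46, - 42, - 41, - 41, - 5,25/2,56, 56.23, 62, 90, 94, 99]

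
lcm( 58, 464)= 464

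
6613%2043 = 484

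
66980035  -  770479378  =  -703499343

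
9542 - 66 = 9476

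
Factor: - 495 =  - 3^2*5^1*11^1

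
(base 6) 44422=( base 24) AIE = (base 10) 6206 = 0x183E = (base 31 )6e6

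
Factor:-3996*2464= -2^7 * 3^3*7^1*11^1* 37^1 = - 9846144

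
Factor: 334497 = 3^1*43^1*2593^1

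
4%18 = 4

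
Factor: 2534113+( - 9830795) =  - 7296682  =  - 2^1*311^1*11731^1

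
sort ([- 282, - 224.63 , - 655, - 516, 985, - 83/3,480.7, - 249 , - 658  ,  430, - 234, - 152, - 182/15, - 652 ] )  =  [ - 658 , - 655, - 652, - 516, - 282, - 249 , - 234, - 224.63, - 152, -83/3, - 182/15, 430,480.7,985 ] 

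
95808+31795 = 127603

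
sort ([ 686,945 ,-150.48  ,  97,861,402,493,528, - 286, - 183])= [ - 286,-183,  -  150.48, 97,402,493,  528,686,861,945]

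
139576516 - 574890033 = -435313517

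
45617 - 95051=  - 49434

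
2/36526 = 1/18263=0.00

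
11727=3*3909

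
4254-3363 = 891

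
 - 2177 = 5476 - 7653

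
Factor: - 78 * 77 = -6006= -2^1*3^1 * 7^1*11^1 * 13^1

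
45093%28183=16910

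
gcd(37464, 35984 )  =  8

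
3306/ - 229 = -3306/229 = - 14.44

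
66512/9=66512/9 = 7390.22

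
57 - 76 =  - 19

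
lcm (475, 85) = 8075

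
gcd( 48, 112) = 16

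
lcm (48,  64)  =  192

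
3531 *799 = 2821269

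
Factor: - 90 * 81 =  - 7290 = - 2^1* 3^6*5^1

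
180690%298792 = 180690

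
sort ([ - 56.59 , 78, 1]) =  [ - 56.59,1,78 ]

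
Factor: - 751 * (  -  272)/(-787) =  -2^4*17^1*751^1 * 787^( - 1 ) = - 204272/787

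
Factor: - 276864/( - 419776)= 618/937  =  2^1*3^1*103^1*937^( - 1 ) 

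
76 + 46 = 122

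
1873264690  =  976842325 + 896422365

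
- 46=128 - 174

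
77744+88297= 166041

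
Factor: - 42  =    -  2^1*3^1*7^1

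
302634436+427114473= 729748909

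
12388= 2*6194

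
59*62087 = 3663133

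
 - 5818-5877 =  - 11695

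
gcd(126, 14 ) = 14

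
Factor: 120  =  2^3*3^1 * 5^1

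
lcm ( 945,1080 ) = 7560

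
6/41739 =2/13913  =  0.00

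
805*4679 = 3766595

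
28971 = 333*87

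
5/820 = 1/164 = 0.01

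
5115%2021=1073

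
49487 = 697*71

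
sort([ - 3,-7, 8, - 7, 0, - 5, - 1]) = [- 7,-7, - 5, - 3 , - 1, 0, 8] 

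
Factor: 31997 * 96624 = 2^4*3^2*7^2*11^1*61^1*653^1  =  3091678128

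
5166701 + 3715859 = 8882560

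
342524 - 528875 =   -  186351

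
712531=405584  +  306947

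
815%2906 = 815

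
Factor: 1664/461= 2^7*13^1*461^( - 1)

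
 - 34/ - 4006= 17/2003 =0.01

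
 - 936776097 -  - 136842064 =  - 799934033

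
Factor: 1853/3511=17^1*109^1*3511^ ( - 1)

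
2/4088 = 1/2044  =  0.00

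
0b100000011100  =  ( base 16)81c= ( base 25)381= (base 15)936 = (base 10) 2076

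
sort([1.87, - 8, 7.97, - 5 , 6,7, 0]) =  [-8, - 5,0,1.87, 6, 7 , 7.97]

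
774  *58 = 44892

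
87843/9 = 9760  +  1/3 = 9760.33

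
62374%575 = 274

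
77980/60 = 3899/3=1299.67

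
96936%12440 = 9856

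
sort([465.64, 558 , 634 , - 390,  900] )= [ - 390,465.64 , 558,  634,900]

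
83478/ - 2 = -41739/1  =  -41739.00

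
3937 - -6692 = 10629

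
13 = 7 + 6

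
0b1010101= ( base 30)2P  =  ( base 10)85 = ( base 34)2H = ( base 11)78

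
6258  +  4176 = 10434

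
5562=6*927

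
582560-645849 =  - 63289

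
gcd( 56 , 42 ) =14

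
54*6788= 366552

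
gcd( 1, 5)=1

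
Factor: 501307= 41^1*12227^1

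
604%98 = 16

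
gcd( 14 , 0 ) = 14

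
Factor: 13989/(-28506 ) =  -  2^( - 1 )*4663^1*4751^( - 1 ) =- 4663/9502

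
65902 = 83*794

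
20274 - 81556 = -61282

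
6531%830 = 721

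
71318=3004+68314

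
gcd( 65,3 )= 1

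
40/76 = 10/19 = 0.53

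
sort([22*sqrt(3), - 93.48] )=[-93.48, 22*sqrt(3 ) ]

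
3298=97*34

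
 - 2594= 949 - 3543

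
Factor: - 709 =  - 709^1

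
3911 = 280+3631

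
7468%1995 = 1483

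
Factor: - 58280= - 2^3*5^1*31^1*47^1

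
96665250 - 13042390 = 83622860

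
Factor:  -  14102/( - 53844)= 2^( - 1 )*3^(-1 )*7^( - 1) *11^1= 11/42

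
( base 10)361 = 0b101101001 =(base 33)AV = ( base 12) 261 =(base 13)21a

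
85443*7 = 598101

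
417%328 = 89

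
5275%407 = 391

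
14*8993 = 125902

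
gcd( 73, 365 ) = 73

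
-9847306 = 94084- 9941390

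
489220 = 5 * 97844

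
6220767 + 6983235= 13204002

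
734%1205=734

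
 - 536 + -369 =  - 905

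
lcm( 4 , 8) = 8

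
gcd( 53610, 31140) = 30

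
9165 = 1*9165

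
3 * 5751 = 17253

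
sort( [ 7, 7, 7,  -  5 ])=[ - 5, 7, 7, 7]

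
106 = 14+92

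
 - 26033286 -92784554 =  - 118817840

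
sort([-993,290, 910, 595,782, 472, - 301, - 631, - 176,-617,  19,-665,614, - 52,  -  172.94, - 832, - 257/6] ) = [  -  993, - 832, -665, - 631, - 617, - 301,  -  176, - 172.94,-52, - 257/6,19,290, 472,595,614,782,910]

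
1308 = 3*436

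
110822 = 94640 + 16182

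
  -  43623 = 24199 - 67822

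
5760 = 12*480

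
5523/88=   5523/88 = 62.76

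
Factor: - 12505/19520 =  - 41/64 = - 2^ ( -6)*41^1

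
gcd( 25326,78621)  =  3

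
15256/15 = 1017 + 1/15  =  1017.07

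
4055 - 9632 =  - 5577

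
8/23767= 8/23767 = 0.00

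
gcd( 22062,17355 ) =3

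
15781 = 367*43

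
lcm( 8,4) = 8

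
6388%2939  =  510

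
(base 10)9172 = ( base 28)bjg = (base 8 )21724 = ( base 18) 1a5a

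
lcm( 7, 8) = 56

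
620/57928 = 155/14482 = 0.01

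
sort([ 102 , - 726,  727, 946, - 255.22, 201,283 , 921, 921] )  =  [ - 726, - 255.22,102,201, 283 , 727, 921,  921, 946 ] 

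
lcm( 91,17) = 1547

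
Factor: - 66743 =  - 31^1*2153^1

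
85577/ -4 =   -  21395 + 3/4 =- 21394.25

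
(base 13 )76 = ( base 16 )61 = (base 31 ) 34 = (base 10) 97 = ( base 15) 67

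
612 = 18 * 34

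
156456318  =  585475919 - 429019601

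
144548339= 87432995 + 57115344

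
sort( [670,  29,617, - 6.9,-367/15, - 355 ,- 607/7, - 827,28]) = [ - 827,-355, - 607/7, - 367/15,-6.9, 28,29, 617,670 ] 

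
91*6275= 571025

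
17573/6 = 2928 + 5/6 = 2928.83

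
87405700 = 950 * 92006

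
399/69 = 5+ 18/23 = 5.78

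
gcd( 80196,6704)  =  4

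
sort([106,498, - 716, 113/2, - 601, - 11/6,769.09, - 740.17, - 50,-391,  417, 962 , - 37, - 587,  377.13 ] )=[ - 740.17, - 716 , - 601 , - 587 , - 391,-50, - 37, - 11/6, 113/2,106 , 377.13, 417, 498 , 769.09, 962 ]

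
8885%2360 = 1805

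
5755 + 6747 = 12502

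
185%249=185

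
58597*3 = 175791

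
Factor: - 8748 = -2^2 *3^7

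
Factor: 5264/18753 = 16/57 = 2^4*3^( - 1)*19^( - 1) 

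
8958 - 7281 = 1677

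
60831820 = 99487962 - 38656142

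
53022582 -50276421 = 2746161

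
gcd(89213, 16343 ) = 1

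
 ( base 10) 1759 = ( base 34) 1hp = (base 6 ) 12051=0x6DF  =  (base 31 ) 1pn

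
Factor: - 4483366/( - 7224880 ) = 2241683/3612440 = 2^(  -  3)*5^(-1)*13^(- 1)*71^1*6947^( - 1)*31573^1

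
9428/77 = 122 + 34/77 =122.44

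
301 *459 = 138159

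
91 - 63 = 28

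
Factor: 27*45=3^5*5^1 = 1215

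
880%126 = 124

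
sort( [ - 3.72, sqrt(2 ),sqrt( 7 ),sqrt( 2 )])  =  [ - 3.72,sqrt(2 ),  sqrt( 2 ), sqrt(7 )]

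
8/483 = 8/483 = 0.02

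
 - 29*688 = -19952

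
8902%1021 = 734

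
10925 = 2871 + 8054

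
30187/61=494 + 53/61 = 494.87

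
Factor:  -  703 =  - 19^1*37^1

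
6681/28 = 6681/28  =  238.61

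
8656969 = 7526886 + 1130083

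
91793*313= 28731209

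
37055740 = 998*37130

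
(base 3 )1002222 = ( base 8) 1451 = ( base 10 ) 809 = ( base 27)12Q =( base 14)41b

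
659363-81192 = 578171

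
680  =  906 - 226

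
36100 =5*7220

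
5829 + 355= 6184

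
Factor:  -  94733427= - 3^1*31^1 * 61^1*16699^1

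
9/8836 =9/8836  =  0.00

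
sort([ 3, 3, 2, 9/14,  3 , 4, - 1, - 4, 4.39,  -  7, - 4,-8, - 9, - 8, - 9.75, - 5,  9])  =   [ - 9.75, - 9,  -  8, - 8, - 7,-5, - 4  , - 4,-1,9/14,2,3,  3, 3, 4, 4.39, 9 ]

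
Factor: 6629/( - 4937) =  - 7^1*947^1*4937^ (  -  1 )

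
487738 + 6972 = 494710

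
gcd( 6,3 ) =3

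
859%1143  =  859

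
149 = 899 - 750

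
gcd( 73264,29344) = 16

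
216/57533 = 216/57533 = 0.00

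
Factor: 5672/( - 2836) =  - 2 =- 2^1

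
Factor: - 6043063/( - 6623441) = 11^ ( - 1)*13^1*61^ ( - 1)*173^1*2687^1*9871^(-1 ) 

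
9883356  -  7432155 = 2451201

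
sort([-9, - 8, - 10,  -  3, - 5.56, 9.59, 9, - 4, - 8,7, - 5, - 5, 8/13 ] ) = [ - 10, - 9,  -  8, - 8, - 5.56,  -  5, - 5, - 4,  -  3,8/13,  7,9, 9.59] 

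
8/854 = 4/427=0.01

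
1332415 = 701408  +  631007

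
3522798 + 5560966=9083764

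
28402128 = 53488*531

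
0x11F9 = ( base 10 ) 4601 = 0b1000111111001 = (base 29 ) 5dj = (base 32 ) 4fp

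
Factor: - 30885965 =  - 5^1*11^1*137^1*4099^1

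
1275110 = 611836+663274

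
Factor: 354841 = 17^1*20873^1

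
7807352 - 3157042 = 4650310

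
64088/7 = 9155+3/7 = 9155.43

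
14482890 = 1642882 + 12840008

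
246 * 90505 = 22264230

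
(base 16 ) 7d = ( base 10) 125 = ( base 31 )41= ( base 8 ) 175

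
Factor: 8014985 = 5^1 * 11^1*43^1*3389^1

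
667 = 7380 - 6713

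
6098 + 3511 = 9609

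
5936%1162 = 126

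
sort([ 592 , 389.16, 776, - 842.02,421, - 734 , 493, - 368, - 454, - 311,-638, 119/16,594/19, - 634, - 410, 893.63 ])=[ - 842.02, - 734, - 638,  -  634,-454,-410, - 368,-311, 119/16, 594/19,389.16, 421,493, 592  ,  776, 893.63 ]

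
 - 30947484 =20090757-51038241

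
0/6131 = 0 = 0.00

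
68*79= 5372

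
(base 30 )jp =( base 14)307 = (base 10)595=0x253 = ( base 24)10j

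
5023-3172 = 1851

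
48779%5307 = 1016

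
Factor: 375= 3^1*5^3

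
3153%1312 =529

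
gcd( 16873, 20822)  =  359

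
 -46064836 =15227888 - 61292724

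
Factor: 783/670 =2^( - 1 )*3^3*5^(-1)*29^1 * 67^( - 1) 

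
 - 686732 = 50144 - 736876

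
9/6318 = 1/702 =0.00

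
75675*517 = 39123975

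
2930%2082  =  848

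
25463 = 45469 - 20006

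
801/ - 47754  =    -  89/5306=- 0.02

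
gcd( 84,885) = 3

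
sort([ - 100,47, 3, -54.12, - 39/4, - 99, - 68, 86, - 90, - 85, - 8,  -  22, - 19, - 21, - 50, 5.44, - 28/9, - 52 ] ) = [-100,-99, -90,-85  , - 68, - 54.12,-52, - 50,-22, - 21, - 19,-39/4,-8 ,-28/9, 3, 5.44,47,86 ]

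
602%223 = 156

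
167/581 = 167/581 = 0.29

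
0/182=0 = 0.00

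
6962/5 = 1392 + 2/5 = 1392.40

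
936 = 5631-4695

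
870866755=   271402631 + 599464124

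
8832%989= 920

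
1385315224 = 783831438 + 601483786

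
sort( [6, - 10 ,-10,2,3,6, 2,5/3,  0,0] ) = [  -  10, - 10,0, 0, 5/3,2 , 2,3,6,6 ] 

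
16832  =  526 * 32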